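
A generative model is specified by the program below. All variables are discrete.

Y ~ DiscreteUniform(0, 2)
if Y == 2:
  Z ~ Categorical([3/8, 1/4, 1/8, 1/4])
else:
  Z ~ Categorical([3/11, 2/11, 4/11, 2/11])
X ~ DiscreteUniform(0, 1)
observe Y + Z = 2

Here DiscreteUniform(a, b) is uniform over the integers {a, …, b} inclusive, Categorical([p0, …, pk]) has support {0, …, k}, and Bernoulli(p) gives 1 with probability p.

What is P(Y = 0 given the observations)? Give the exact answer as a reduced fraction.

P(Y = 0 | obs) = 32/81

Enumerate traces; 6 have nonzero weight after conditioning:
  (Y=0, Z=2, X=0) weight 2/33
  (Y=0, Z=2, X=1) weight 2/33
  (Y=1, Z=1, X=0) weight 1/33
  (Y=1, Z=1, X=1) weight 1/33
  (Y=2, Z=0, X=0) weight 1/16
  (Y=2, Z=0, X=1) weight 1/16
Group by Y:
  weight(Y=0) = 4/33
  weight(Y=1) = 2/33
  weight(Y=2) = 1/8
Total weight = 4/33 + 2/33 + 1/8 = 27/88
P(Y=0 | obs) = 4/33 / 27/88 = 32/81
P(Y=1 | obs) = 2/33 / 27/88 = 16/81
P(Y=2 | obs) = 1/8 / 27/88 = 11/27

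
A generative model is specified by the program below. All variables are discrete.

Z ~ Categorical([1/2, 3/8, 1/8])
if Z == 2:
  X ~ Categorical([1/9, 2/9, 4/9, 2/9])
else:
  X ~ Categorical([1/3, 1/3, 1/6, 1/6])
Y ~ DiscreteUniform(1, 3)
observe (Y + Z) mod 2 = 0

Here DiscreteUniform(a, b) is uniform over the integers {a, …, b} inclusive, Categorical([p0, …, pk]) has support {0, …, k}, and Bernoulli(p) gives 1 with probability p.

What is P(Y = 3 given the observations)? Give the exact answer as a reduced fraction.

P(Y = 3 | obs) = 3/11

Enumerate traces; 16 have nonzero weight after conditioning:
  (Z=0, X=0, Y=2) weight 1/18
  (Z=0, X=1, Y=2) weight 1/18
  (Z=0, X=2, Y=2) weight 1/36
  (Z=0, X=3, Y=2) weight 1/36
  (Z=1, X=0, Y=1) weight 1/24
  (Z=1, X=0, Y=3) weight 1/24
  (Z=1, X=1, Y=1) weight 1/24
  (Z=1, X=1, Y=3) weight 1/24
  … 8 more
Group by Y:
  weight(Y=1) = 1/8
  weight(Y=2) = 5/24
  weight(Y=3) = 1/8
Total weight = 1/8 + 5/24 + 1/8 = 11/24
P(Y=1 | obs) = 1/8 / 11/24 = 3/11
P(Y=2 | obs) = 5/24 / 11/24 = 5/11
P(Y=3 | obs) = 1/8 / 11/24 = 3/11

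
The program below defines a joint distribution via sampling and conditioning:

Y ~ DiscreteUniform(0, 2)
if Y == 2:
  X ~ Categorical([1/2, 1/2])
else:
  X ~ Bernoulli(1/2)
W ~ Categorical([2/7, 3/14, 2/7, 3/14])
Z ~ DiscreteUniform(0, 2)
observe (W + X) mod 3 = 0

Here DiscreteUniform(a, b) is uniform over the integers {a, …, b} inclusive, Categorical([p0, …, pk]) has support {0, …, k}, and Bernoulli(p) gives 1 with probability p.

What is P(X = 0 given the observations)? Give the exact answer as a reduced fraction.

Enumerate traces; 27 have nonzero weight after conditioning:
  (Y=0, X=0, W=0, Z=0) weight 1/63
  (Y=0, X=0, W=0, Z=1) weight 1/63
  (Y=0, X=0, W=0, Z=2) weight 1/63
  (Y=0, X=0, W=3, Z=0) weight 1/84
  (Y=0, X=0, W=3, Z=1) weight 1/84
  (Y=0, X=0, W=3, Z=2) weight 1/84
  (Y=0, X=1, W=2, Z=0) weight 1/63
  (Y=0, X=1, W=2, Z=1) weight 1/63
  … 19 more
Group by X:
  weight(X=0) = 1/4
  weight(X=1) = 1/7
Total weight = 1/4 + 1/7 = 11/28
P(X=0 | obs) = 1/4 / 11/28 = 7/11
P(X=1 | obs) = 1/7 / 11/28 = 4/11

P(X = 0 | obs) = 7/11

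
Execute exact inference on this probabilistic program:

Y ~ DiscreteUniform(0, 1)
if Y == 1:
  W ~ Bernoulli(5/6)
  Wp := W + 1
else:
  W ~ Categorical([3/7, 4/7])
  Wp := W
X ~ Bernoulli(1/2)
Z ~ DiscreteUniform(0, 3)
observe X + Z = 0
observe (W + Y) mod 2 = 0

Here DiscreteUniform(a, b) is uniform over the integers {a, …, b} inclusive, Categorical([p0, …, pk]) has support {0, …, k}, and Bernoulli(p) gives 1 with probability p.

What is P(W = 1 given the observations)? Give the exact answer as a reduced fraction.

P(W = 1 | obs) = 35/53

Enumerate traces; 2 have nonzero weight after conditioning:
  (Y=0, W=0, X=0, Z=0) weight 3/112
  (Y=1, W=1, X=0, Z=0) weight 5/96
Group by W:
  weight(W=0) = 3/112
  weight(W=1) = 5/96
Total weight = 3/112 + 5/96 = 53/672
P(W=0 | obs) = 3/112 / 53/672 = 18/53
P(W=1 | obs) = 5/96 / 53/672 = 35/53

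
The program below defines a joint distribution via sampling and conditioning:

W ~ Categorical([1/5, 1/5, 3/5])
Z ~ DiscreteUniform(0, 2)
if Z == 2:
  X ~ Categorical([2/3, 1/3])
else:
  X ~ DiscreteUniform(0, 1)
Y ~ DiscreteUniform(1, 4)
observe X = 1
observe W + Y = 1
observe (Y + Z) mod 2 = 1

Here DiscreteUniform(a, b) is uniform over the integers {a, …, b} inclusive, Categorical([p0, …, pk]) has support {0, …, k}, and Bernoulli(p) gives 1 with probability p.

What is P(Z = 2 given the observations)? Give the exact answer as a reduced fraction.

P(Z = 2 | obs) = 2/5

Enumerate traces; 2 have nonzero weight after conditioning:
  (W=0, Z=0, X=1, Y=1) weight 1/120
  (W=0, Z=2, X=1, Y=1) weight 1/180
Group by Z:
  weight(Z=0) = 1/120
  weight(Z=2) = 1/180
Total weight = 1/120 + 1/180 = 1/72
P(Z=0 | obs) = 1/120 / 1/72 = 3/5
P(Z=2 | obs) = 1/180 / 1/72 = 2/5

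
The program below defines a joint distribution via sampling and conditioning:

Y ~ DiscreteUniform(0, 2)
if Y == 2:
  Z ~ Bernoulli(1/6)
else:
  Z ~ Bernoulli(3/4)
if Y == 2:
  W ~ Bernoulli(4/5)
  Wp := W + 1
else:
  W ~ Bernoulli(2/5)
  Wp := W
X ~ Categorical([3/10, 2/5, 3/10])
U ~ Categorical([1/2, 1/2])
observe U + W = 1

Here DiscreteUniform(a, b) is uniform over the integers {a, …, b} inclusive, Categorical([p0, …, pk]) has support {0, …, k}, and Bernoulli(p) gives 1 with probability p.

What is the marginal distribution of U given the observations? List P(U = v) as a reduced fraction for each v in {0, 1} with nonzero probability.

P(U=0) = 8/15, P(U=1) = 7/15

Enumerate traces; 36 have nonzero weight after conditioning:
  (Y=0, Z=0, W=0, X=0, U=1) weight 3/400
  (Y=0, Z=0, W=0, X=1, U=1) weight 1/100
  (Y=0, Z=0, W=0, X=2, U=1) weight 3/400
  (Y=0, Z=0, W=1, X=0, U=0) weight 1/200
  (Y=0, Z=0, W=1, X=1, U=0) weight 1/150
  (Y=0, Z=0, W=1, X=2, U=0) weight 1/200
  (Y=0, Z=1, W=0, X=0, U=1) weight 9/400
  (Y=0, Z=1, W=0, X=1, U=1) weight 3/100
  … 28 more
Group by U:
  weight(U=0) = 4/15
  weight(U=1) = 7/30
Total weight = 4/15 + 7/30 = 1/2
P(U=0 | obs) = 4/15 / 1/2 = 8/15
P(U=1 | obs) = 7/30 / 1/2 = 7/15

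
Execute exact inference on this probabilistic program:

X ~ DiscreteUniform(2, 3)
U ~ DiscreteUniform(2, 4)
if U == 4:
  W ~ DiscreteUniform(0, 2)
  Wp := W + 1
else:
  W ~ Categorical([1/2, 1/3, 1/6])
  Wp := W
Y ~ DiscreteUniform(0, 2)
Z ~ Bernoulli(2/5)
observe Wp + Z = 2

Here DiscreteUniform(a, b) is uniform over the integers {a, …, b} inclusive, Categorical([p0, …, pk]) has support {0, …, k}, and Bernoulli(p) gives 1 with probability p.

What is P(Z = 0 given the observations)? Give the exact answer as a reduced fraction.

P(Z = 0 | obs) = 1/2

Enumerate traces; 36 have nonzero weight after conditioning:
  (X=2, U=2, W=1, Y=0, Z=1) weight 1/135
  (X=2, U=2, W=1, Y=1, Z=1) weight 1/135
  (X=2, U=2, W=1, Y=2, Z=1) weight 1/135
  (X=2, U=2, W=2, Y=0, Z=0) weight 1/180
  (X=2, U=2, W=2, Y=1, Z=0) weight 1/180
  (X=2, U=2, W=2, Y=2, Z=0) weight 1/180
  (X=2, U=3, W=1, Y=0, Z=1) weight 1/135
  (X=2, U=3, W=1, Y=1, Z=1) weight 1/135
  … 28 more
Group by Z:
  weight(Z=0) = 2/15
  weight(Z=1) = 2/15
Total weight = 2/15 + 2/15 = 4/15
P(Z=0 | obs) = 2/15 / 4/15 = 1/2
P(Z=1 | obs) = 2/15 / 4/15 = 1/2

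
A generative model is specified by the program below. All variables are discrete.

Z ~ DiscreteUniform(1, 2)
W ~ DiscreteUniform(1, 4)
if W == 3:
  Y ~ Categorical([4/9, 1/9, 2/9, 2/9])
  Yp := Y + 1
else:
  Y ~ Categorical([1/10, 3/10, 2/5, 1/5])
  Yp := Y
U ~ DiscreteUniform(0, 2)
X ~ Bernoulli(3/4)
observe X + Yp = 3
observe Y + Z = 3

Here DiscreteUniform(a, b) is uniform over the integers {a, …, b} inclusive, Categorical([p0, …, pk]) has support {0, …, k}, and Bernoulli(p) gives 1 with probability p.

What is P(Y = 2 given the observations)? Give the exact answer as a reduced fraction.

Enumerate traces; 15 have nonzero weight after conditioning:
  (Z=1, W=1, Y=2, U=0, X=1) weight 1/80
  (Z=1, W=1, Y=2, U=1, X=1) weight 1/80
  (Z=1, W=1, Y=2, U=2, X=1) weight 1/80
  (Z=1, W=2, Y=2, U=0, X=1) weight 1/80
  (Z=1, W=2, Y=2, U=1, X=1) weight 1/80
  (Z=1, W=2, Y=2, U=2, X=1) weight 1/80
  (Z=1, W=3, Y=2, U=0, X=0) weight 1/432
  (Z=1, W=3, Y=2, U=1, X=0) weight 1/432
  (Z=2, W=3, Y=1, U=0, X=1) weight 1/288
  … 6 more
Group by Y:
  weight(Y=1) = 1/96
  weight(Y=2) = 43/360
Total weight = 1/96 + 43/360 = 187/1440
P(Y=1 | obs) = 1/96 / 187/1440 = 15/187
P(Y=2 | obs) = 43/360 / 187/1440 = 172/187

P(Y = 2 | obs) = 172/187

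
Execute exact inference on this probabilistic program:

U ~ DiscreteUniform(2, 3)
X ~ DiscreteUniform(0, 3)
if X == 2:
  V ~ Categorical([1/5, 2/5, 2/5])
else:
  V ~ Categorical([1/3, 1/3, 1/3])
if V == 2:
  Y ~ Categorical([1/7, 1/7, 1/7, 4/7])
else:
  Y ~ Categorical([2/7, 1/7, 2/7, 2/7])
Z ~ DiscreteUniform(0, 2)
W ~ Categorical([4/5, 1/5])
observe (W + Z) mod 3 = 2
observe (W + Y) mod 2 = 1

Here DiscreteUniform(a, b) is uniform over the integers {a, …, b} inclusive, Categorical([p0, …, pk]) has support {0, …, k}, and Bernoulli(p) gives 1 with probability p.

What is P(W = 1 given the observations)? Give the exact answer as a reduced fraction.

P(W = 1 | obs) = 33/181

Enumerate traces; 96 have nonzero weight after conditioning:
  (U=2, X=0, V=0, Y=0, Z=1, W=1) weight 1/1260
  (U=2, X=0, V=0, Y=1, Z=2, W=0) weight 1/630
  (U=2, X=0, V=0, Y=2, Z=1, W=1) weight 1/1260
  (U=2, X=0, V=0, Y=3, Z=2, W=0) weight 1/315
  (U=2, X=0, V=1, Y=0, Z=1, W=1) weight 1/1260
  (U=2, X=0, V=1, Y=1, Z=2, W=0) weight 1/630
  (U=2, X=0, V=1, Y=2, Z=1, W=1) weight 1/1260
  (U=2, X=0, V=1, Y=3, Z=2, W=0) weight 1/315
  … 88 more
Group by W:
  weight(W=0) = 74/525
  weight(W=1) = 11/350
Total weight = 74/525 + 11/350 = 181/1050
P(W=0 | obs) = 74/525 / 181/1050 = 148/181
P(W=1 | obs) = 11/350 / 181/1050 = 33/181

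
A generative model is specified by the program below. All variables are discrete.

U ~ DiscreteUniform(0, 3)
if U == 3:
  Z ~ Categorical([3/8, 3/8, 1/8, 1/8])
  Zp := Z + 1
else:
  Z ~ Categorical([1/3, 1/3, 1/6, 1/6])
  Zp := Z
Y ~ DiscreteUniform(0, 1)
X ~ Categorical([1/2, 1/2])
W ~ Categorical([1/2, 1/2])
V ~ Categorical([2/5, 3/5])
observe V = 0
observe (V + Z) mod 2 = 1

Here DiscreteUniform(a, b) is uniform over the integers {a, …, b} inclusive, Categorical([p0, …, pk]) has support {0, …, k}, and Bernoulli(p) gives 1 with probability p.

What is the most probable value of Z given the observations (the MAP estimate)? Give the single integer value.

argmax_v P(Z = v | obs) = 1

Enumerate traces; 64 have nonzero weight after conditioning:
  (U=0, Z=1, Y=0, X=0, W=0, V=0) weight 1/240
  (U=0, Z=1, Y=0, X=0, W=1, V=0) weight 1/240
  (U=0, Z=1, Y=0, X=1, W=0, V=0) weight 1/240
  (U=0, Z=1, Y=0, X=1, W=1, V=0) weight 1/240
  (U=0, Z=1, Y=1, X=0, W=0, V=0) weight 1/240
  (U=0, Z=1, Y=1, X=0, W=1, V=0) weight 1/240
  (U=0, Z=1, Y=1, X=1, W=0, V=0) weight 1/240
  (U=0, Z=1, Y=1, X=1, W=1, V=0) weight 1/240
  (U=0, Z=3, Y=0, X=0, W=0, V=0) weight 1/480
  … 55 more
Group by Z:
  weight(Z=1) = 11/80
  weight(Z=3) = 1/16
Total weight = 11/80 + 1/16 = 1/5
P(Z=1 | obs) = 11/80 / 1/5 = 11/16
P(Z=3 | obs) = 1/16 / 1/5 = 5/16
argmax = 1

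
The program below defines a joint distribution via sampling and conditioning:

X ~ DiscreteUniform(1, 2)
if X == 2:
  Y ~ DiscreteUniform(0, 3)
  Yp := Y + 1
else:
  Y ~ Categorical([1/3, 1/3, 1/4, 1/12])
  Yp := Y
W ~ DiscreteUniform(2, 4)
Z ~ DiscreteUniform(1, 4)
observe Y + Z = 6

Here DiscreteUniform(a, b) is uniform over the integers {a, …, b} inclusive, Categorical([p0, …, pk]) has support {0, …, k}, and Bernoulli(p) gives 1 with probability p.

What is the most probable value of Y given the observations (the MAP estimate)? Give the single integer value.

argmax_v P(Y = v | obs) = 2

Enumerate traces; 12 have nonzero weight after conditioning:
  (X=1, Y=2, W=2, Z=4) weight 1/96
  (X=1, Y=2, W=3, Z=4) weight 1/96
  (X=1, Y=2, W=4, Z=4) weight 1/96
  (X=1, Y=3, W=2, Z=3) weight 1/288
  (X=1, Y=3, W=3, Z=3) weight 1/288
  (X=1, Y=3, W=4, Z=3) weight 1/288
  (X=2, Y=2, W=2, Z=4) weight 1/96
  (X=2, Y=2, W=3, Z=4) weight 1/96
  … 4 more
Group by Y:
  weight(Y=2) = 1/16
  weight(Y=3) = 1/24
Total weight = 1/16 + 1/24 = 5/48
P(Y=2 | obs) = 1/16 / 5/48 = 3/5
P(Y=3 | obs) = 1/24 / 5/48 = 2/5
argmax = 2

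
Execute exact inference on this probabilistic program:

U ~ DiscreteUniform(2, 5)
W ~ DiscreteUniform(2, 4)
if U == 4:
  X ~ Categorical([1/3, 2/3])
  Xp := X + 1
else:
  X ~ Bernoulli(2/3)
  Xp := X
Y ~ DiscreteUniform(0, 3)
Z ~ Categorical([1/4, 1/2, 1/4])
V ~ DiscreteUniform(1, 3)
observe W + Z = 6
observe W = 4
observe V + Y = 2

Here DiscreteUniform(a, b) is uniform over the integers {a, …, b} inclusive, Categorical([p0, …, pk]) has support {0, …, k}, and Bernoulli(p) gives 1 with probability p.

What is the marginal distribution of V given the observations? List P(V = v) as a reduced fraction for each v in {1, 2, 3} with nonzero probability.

Enumerate traces; 16 have nonzero weight after conditioning:
  (U=2, W=4, X=0, Y=0, Z=2, V=2) weight 1/1728
  (U=2, W=4, X=0, Y=1, Z=2, V=1) weight 1/1728
  (U=2, W=4, X=1, Y=0, Z=2, V=2) weight 1/864
  (U=2, W=4, X=1, Y=1, Z=2, V=1) weight 1/864
  (U=3, W=4, X=0, Y=0, Z=2, V=2) weight 1/1728
  (U=3, W=4, X=0, Y=1, Z=2, V=1) weight 1/1728
  (U=3, W=4, X=1, Y=0, Z=2, V=2) weight 1/864
  (U=3, W=4, X=1, Y=1, Z=2, V=1) weight 1/864
  … 8 more
Group by V:
  weight(V=1) = 1/144
  weight(V=2) = 1/144
Total weight = 1/144 + 1/144 = 1/72
P(V=1 | obs) = 1/144 / 1/72 = 1/2
P(V=2 | obs) = 1/144 / 1/72 = 1/2

P(V=1) = 1/2, P(V=2) = 1/2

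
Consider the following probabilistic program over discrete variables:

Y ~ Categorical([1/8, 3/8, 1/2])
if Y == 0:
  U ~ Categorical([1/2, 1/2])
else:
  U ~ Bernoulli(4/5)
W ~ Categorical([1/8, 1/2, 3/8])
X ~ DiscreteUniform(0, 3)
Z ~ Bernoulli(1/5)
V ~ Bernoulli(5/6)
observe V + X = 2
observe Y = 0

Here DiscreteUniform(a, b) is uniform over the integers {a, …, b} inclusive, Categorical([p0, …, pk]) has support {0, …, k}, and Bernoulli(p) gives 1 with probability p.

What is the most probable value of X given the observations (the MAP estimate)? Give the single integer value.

argmax_v P(X = v | obs) = 1

Enumerate traces; 24 have nonzero weight after conditioning:
  (Y=0, U=0, W=0, X=1, Z=0, V=1) weight 1/768
  (Y=0, U=0, W=0, X=1, Z=1, V=1) weight 1/3072
  (Y=0, U=0, W=0, X=2, Z=0, V=0) weight 1/3840
  (Y=0, U=0, W=0, X=2, Z=1, V=0) weight 1/15360
  (Y=0, U=0, W=1, X=1, Z=0, V=1) weight 1/192
  (Y=0, U=0, W=1, X=1, Z=1, V=1) weight 1/768
  (Y=0, U=0, W=1, X=2, Z=0, V=0) weight 1/960
  (Y=0, U=0, W=1, X=2, Z=1, V=0) weight 1/3840
  … 16 more
Group by X:
  weight(X=1) = 5/192
  weight(X=2) = 1/192
Total weight = 5/192 + 1/192 = 1/32
P(X=1 | obs) = 5/192 / 1/32 = 5/6
P(X=2 | obs) = 1/192 / 1/32 = 1/6
argmax = 1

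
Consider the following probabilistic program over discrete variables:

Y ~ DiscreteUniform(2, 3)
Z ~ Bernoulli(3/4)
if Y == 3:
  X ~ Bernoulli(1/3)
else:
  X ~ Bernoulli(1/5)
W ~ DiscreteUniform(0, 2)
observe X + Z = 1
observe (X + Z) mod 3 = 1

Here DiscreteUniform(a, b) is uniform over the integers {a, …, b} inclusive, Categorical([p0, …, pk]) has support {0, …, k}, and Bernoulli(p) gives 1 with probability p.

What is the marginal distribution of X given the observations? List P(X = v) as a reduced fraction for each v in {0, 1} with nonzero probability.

Enumerate traces; 12 have nonzero weight after conditioning:
  (Y=2, Z=0, X=1, W=0) weight 1/120
  (Y=2, Z=0, X=1, W=1) weight 1/120
  (Y=2, Z=0, X=1, W=2) weight 1/120
  (Y=2, Z=1, X=0, W=0) weight 1/10
  (Y=2, Z=1, X=0, W=1) weight 1/10
  (Y=2, Z=1, X=0, W=2) weight 1/10
  (Y=3, Z=0, X=1, W=0) weight 1/72
  (Y=3, Z=0, X=1, W=1) weight 1/72
  … 4 more
Group by X:
  weight(X=0) = 11/20
  weight(X=1) = 1/15
Total weight = 11/20 + 1/15 = 37/60
P(X=0 | obs) = 11/20 / 37/60 = 33/37
P(X=1 | obs) = 1/15 / 37/60 = 4/37

P(X=0) = 33/37, P(X=1) = 4/37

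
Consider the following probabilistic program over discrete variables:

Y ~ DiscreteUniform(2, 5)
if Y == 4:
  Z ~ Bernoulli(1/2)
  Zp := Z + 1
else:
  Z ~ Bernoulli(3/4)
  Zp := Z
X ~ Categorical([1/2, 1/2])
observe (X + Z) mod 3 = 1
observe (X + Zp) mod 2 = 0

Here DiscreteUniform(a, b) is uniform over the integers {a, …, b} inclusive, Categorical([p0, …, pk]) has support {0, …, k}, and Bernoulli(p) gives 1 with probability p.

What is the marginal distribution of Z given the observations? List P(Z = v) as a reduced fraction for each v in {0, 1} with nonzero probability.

P(Z=0) = 1/2, P(Z=1) = 1/2

Enumerate traces; 2 have nonzero weight after conditioning:
  (Y=4, Z=0, X=1) weight 1/16
  (Y=4, Z=1, X=0) weight 1/16
Group by Z:
  weight(Z=0) = 1/16
  weight(Z=1) = 1/16
Total weight = 1/16 + 1/16 = 1/8
P(Z=0 | obs) = 1/16 / 1/8 = 1/2
P(Z=1 | obs) = 1/16 / 1/8 = 1/2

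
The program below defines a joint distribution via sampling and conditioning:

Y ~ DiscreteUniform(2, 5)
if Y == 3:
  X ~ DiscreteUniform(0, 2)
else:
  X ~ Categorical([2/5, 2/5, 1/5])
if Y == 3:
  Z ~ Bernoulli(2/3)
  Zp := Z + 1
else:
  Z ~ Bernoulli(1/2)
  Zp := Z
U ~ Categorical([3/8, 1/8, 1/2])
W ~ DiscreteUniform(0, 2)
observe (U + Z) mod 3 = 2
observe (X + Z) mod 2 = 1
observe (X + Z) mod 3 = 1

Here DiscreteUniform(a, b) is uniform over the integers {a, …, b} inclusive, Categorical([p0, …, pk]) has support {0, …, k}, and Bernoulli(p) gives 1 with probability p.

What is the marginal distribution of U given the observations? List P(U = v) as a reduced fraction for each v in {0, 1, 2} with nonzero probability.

P(U=1) = 37/165, P(U=2) = 128/165

Enumerate traces; 24 have nonzero weight after conditioning:
  (Y=2, X=0, Z=1, U=1, W=0) weight 1/480
  (Y=2, X=0, Z=1, U=1, W=1) weight 1/480
  (Y=2, X=0, Z=1, U=1, W=2) weight 1/480
  (Y=2, X=1, Z=0, U=2, W=0) weight 1/120
  (Y=2, X=1, Z=0, U=2, W=1) weight 1/120
  (Y=2, X=1, Z=0, U=2, W=2) weight 1/120
  (Y=3, X=0, Z=1, U=1, W=0) weight 1/432
  (Y=3, X=0, Z=1, U=1, W=1) weight 1/432
  … 16 more
Group by U:
  weight(U=1) = 37/1440
  weight(U=2) = 4/45
Total weight = 37/1440 + 4/45 = 11/96
P(U=1 | obs) = 37/1440 / 11/96 = 37/165
P(U=2 | obs) = 4/45 / 11/96 = 128/165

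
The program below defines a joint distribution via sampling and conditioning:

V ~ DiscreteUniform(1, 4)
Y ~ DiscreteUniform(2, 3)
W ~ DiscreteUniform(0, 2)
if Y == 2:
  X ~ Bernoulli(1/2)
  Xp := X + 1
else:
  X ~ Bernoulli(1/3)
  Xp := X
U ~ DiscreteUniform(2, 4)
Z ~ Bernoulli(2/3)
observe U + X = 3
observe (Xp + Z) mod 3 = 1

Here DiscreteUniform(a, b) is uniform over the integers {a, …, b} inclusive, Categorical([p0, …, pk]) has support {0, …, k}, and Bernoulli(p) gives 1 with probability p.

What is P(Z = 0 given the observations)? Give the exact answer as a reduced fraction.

P(Z = 0 | obs) = 5/13

Enumerate traces; 36 have nonzero weight after conditioning:
  (V=1, Y=2, W=0, X=0, U=3, Z=0) weight 1/432
  (V=1, Y=2, W=1, X=0, U=3, Z=0) weight 1/432
  (V=1, Y=2, W=2, X=0, U=3, Z=0) weight 1/432
  (V=1, Y=3, W=0, X=0, U=3, Z=1) weight 1/162
  (V=1, Y=3, W=0, X=1, U=2, Z=0) weight 1/648
  (V=1, Y=3, W=1, X=0, U=3, Z=1) weight 1/162
  (V=1, Y=3, W=1, X=1, U=2, Z=0) weight 1/648
  (V=1, Y=3, W=2, X=0, U=3, Z=1) weight 1/162
  … 28 more
Group by Z:
  weight(Z=0) = 5/108
  weight(Z=1) = 2/27
Total weight = 5/108 + 2/27 = 13/108
P(Z=0 | obs) = 5/108 / 13/108 = 5/13
P(Z=1 | obs) = 2/27 / 13/108 = 8/13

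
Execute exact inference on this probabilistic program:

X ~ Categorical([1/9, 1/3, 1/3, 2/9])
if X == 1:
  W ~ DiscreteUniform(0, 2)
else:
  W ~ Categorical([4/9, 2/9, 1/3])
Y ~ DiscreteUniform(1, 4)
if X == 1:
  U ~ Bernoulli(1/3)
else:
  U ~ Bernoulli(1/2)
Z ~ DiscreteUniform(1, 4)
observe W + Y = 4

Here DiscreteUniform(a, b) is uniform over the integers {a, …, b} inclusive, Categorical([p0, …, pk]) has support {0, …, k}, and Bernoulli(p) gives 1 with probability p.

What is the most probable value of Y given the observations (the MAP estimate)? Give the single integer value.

argmax_v P(Y = v | obs) = 4

Enumerate traces; 96 have nonzero weight after conditioning:
  (X=0, W=0, Y=4, U=0, Z=1) weight 1/648
  (X=0, W=0, Y=4, U=0, Z=2) weight 1/648
  (X=0, W=0, Y=4, U=0, Z=3) weight 1/648
  (X=0, W=0, Y=4, U=0, Z=4) weight 1/648
  (X=0, W=0, Y=4, U=1, Z=1) weight 1/648
  (X=0, W=0, Y=4, U=1, Z=2) weight 1/648
  (X=0, W=0, Y=4, U=1, Z=3) weight 1/648
  (X=0, W=0, Y=4, U=1, Z=4) weight 1/648
  (X=0, W=1, Y=3, U=0, Z=1) weight 1/1296
  (X=0, W=2, Y=2, U=0, Z=1) weight 1/864
  … 86 more
Group by Y:
  weight(Y=2) = 1/12
  weight(Y=3) = 7/108
  weight(Y=4) = 11/108
Total weight = 1/12 + 7/108 + 11/108 = 1/4
P(Y=2 | obs) = 1/12 / 1/4 = 1/3
P(Y=3 | obs) = 7/108 / 1/4 = 7/27
P(Y=4 | obs) = 11/108 / 1/4 = 11/27
argmax = 4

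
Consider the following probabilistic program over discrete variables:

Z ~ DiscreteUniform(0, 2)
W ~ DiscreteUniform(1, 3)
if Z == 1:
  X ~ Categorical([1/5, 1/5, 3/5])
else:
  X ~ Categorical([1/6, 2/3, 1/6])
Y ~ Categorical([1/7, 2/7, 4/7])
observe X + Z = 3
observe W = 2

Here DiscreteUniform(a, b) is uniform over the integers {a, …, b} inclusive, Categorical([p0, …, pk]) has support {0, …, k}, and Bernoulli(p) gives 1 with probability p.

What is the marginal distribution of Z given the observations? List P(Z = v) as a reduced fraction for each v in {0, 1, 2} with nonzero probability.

Enumerate traces; 6 have nonzero weight after conditioning:
  (Z=1, W=2, X=2, Y=0) weight 1/105
  (Z=1, W=2, X=2, Y=1) weight 2/105
  (Z=1, W=2, X=2, Y=2) weight 4/105
  (Z=2, W=2, X=1, Y=0) weight 2/189
  (Z=2, W=2, X=1, Y=1) weight 4/189
  (Z=2, W=2, X=1, Y=2) weight 8/189
Group by Z:
  weight(Z=1) = 1/15
  weight(Z=2) = 2/27
Total weight = 1/15 + 2/27 = 19/135
P(Z=1 | obs) = 1/15 / 19/135 = 9/19
P(Z=2 | obs) = 2/27 / 19/135 = 10/19

P(Z=1) = 9/19, P(Z=2) = 10/19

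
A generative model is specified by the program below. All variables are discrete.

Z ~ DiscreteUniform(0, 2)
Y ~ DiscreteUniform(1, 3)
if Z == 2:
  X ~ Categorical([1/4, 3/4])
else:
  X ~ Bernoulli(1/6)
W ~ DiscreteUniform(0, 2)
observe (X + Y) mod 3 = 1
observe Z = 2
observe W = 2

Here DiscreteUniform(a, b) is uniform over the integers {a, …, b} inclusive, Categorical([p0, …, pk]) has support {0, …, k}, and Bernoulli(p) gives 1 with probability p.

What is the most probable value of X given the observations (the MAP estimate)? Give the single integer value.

argmax_v P(X = v | obs) = 1

Enumerate traces; 2 have nonzero weight after conditioning:
  (Z=2, Y=1, X=0, W=2) weight 1/108
  (Z=2, Y=3, X=1, W=2) weight 1/36
Group by X:
  weight(X=0) = 1/108
  weight(X=1) = 1/36
Total weight = 1/108 + 1/36 = 1/27
P(X=0 | obs) = 1/108 / 1/27 = 1/4
P(X=1 | obs) = 1/36 / 1/27 = 3/4
argmax = 1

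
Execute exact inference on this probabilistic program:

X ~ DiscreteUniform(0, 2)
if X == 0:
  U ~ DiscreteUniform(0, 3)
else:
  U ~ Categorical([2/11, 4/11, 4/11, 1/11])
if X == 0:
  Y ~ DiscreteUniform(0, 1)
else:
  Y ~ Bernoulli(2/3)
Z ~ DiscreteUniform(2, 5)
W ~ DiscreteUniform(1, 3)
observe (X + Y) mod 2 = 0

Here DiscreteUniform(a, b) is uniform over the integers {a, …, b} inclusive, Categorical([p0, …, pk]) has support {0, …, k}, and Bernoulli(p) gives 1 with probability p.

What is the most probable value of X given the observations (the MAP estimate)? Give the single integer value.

argmax_v P(X = v | obs) = 1

Enumerate traces; 144 have nonzero weight after conditioning:
  (X=0, U=0, Y=0, Z=2, W=1) weight 1/288
  (X=0, U=0, Y=0, Z=2, W=2) weight 1/288
  (X=0, U=0, Y=0, Z=2, W=3) weight 1/288
  (X=0, U=0, Y=0, Z=3, W=1) weight 1/288
  (X=0, U=0, Y=0, Z=3, W=2) weight 1/288
  (X=0, U=0, Y=0, Z=3, W=3) weight 1/288
  (X=0, U=0, Y=0, Z=4, W=1) weight 1/288
  (X=0, U=0, Y=0, Z=4, W=2) weight 1/288
  (X=1, U=0, Y=1, Z=2, W=1) weight 1/297
  (X=2, U=0, Y=0, Z=2, W=1) weight 1/594
  … 134 more
Group by X:
  weight(X=0) = 1/6
  weight(X=1) = 2/9
  weight(X=2) = 1/9
Total weight = 1/6 + 2/9 + 1/9 = 1/2
P(X=0 | obs) = 1/6 / 1/2 = 1/3
P(X=1 | obs) = 2/9 / 1/2 = 4/9
P(X=2 | obs) = 1/9 / 1/2 = 2/9
argmax = 1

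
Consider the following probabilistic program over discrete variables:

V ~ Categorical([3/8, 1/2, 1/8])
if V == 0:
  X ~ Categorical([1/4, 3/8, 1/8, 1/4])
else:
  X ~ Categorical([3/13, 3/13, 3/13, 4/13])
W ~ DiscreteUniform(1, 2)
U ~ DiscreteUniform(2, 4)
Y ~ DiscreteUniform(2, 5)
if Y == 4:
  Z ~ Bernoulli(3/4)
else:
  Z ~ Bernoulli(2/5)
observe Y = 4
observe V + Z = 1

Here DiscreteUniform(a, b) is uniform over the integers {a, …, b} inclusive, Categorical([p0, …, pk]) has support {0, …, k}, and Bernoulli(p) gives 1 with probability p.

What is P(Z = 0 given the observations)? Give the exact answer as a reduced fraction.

P(Z = 0 | obs) = 4/13

Enumerate traces; 48 have nonzero weight after conditioning:
  (V=0, X=0, W=1, U=2, Y=4, Z=1) weight 3/1024
  (V=0, X=0, W=1, U=3, Y=4, Z=1) weight 3/1024
  (V=0, X=0, W=1, U=4, Y=4, Z=1) weight 3/1024
  (V=0, X=0, W=2, U=2, Y=4, Z=1) weight 3/1024
  (V=0, X=0, W=2, U=3, Y=4, Z=1) weight 3/1024
  (V=0, X=0, W=2, U=4, Y=4, Z=1) weight 3/1024
  (V=0, X=1, W=1, U=2, Y=4, Z=1) weight 9/2048
  (V=0, X=1, W=1, U=3, Y=4, Z=1) weight 9/2048
  (V=1, X=0, W=1, U=2, Y=4, Z=0) weight 1/832
  … 39 more
Group by Z:
  weight(Z=0) = 1/32
  weight(Z=1) = 9/128
Total weight = 1/32 + 9/128 = 13/128
P(Z=0 | obs) = 1/32 / 13/128 = 4/13
P(Z=1 | obs) = 9/128 / 13/128 = 9/13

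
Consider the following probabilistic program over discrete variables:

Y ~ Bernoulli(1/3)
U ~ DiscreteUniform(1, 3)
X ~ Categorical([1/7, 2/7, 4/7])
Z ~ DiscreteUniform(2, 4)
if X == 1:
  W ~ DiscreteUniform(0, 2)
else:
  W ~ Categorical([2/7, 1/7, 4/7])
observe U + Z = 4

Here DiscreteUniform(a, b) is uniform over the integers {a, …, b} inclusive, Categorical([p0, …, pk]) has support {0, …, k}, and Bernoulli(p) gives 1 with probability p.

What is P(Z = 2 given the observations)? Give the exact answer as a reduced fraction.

P(Z = 2 | obs) = 1/2

Enumerate traces; 36 have nonzero weight after conditioning:
  (Y=0, U=1, X=0, Z=3, W=0) weight 4/1323
  (Y=0, U=1, X=0, Z=3, W=1) weight 2/1323
  (Y=0, U=1, X=0, Z=3, W=2) weight 8/1323
  (Y=0, U=1, X=1, Z=3, W=0) weight 4/567
  (Y=0, U=1, X=1, Z=3, W=1) weight 4/567
  (Y=0, U=1, X=1, Z=3, W=2) weight 4/567
  (Y=0, U=1, X=2, Z=3, W=0) weight 16/1323
  (Y=0, U=1, X=2, Z=3, W=1) weight 8/1323
  (Y=0, U=2, X=0, Z=2, W=0) weight 4/1323
  … 27 more
Group by Z:
  weight(Z=2) = 1/9
  weight(Z=3) = 1/9
Total weight = 1/9 + 1/9 = 2/9
P(Z=2 | obs) = 1/9 / 2/9 = 1/2
P(Z=3 | obs) = 1/9 / 2/9 = 1/2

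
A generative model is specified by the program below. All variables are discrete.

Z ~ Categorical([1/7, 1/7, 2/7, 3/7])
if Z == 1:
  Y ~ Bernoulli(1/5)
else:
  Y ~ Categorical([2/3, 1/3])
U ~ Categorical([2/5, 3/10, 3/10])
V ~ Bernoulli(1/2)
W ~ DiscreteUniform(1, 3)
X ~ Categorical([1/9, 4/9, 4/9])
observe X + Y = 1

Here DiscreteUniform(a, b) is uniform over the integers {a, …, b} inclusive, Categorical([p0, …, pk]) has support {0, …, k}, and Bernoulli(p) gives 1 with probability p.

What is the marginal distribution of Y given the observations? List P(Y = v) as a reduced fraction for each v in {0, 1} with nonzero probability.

Enumerate traces; 144 have nonzero weight after conditioning:
  (Z=0, Y=0, U=0, V=0, W=1, X=1) weight 8/2835
  (Z=0, Y=0, U=0, V=0, W=2, X=1) weight 8/2835
  (Z=0, Y=0, U=0, V=0, W=3, X=1) weight 8/2835
  (Z=0, Y=0, U=0, V=1, W=1, X=1) weight 8/2835
  (Z=0, Y=0, U=0, V=1, W=2, X=1) weight 8/2835
  (Z=0, Y=0, U=0, V=1, W=3, X=1) weight 8/2835
  (Z=0, Y=0, U=1, V=0, W=1, X=1) weight 2/945
  (Z=0, Y=0, U=1, V=0, W=2, X=1) weight 2/945
  (Z=0, Y=1, U=0, V=0, W=1, X=0) weight 1/2835
  … 135 more
Group by Y:
  weight(Y=0) = 32/105
  weight(Y=1) = 11/315
Total weight = 32/105 + 11/315 = 107/315
P(Y=0 | obs) = 32/105 / 107/315 = 96/107
P(Y=1 | obs) = 11/315 / 107/315 = 11/107

P(Y=0) = 96/107, P(Y=1) = 11/107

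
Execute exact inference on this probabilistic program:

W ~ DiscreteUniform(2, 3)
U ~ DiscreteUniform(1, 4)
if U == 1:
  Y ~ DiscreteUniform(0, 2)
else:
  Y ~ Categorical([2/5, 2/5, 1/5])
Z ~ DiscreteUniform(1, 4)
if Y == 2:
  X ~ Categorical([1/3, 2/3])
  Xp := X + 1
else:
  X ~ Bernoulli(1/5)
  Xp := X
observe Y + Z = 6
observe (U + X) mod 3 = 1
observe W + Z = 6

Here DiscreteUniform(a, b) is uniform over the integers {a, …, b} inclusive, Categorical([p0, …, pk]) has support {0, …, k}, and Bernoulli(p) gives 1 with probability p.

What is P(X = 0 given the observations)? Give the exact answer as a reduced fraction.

Enumerate traces; 3 have nonzero weight after conditioning:
  (W=2, U=1, Y=2, Z=4, X=0) weight 1/288
  (W=2, U=3, Y=2, Z=4, X=1) weight 1/240
  (W=2, U=4, Y=2, Z=4, X=0) weight 1/480
Group by X:
  weight(X=0) = 1/180
  weight(X=1) = 1/240
Total weight = 1/180 + 1/240 = 7/720
P(X=0 | obs) = 1/180 / 7/720 = 4/7
P(X=1 | obs) = 1/240 / 7/720 = 3/7

P(X = 0 | obs) = 4/7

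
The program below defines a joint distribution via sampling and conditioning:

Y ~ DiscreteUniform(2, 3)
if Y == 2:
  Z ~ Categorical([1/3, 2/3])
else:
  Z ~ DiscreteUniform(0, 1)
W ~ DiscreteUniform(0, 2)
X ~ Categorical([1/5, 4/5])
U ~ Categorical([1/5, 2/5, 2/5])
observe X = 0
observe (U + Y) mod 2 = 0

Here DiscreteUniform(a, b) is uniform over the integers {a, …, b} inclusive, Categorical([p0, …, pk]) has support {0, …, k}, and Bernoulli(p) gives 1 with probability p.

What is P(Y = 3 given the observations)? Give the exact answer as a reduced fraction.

Enumerate traces; 18 have nonzero weight after conditioning:
  (Y=2, Z=0, W=0, X=0, U=0) weight 1/450
  (Y=2, Z=0, W=0, X=0, U=2) weight 1/225
  (Y=2, Z=0, W=1, X=0, U=0) weight 1/450
  (Y=2, Z=0, W=1, X=0, U=2) weight 1/225
  (Y=2, Z=0, W=2, X=0, U=0) weight 1/450
  (Y=2, Z=0, W=2, X=0, U=2) weight 1/225
  (Y=2, Z=1, W=0, X=0, U=0) weight 1/225
  (Y=2, Z=1, W=0, X=0, U=2) weight 2/225
  (Y=3, Z=0, W=0, X=0, U=1) weight 1/150
  … 9 more
Group by Y:
  weight(Y=2) = 3/50
  weight(Y=3) = 1/25
Total weight = 3/50 + 1/25 = 1/10
P(Y=2 | obs) = 3/50 / 1/10 = 3/5
P(Y=3 | obs) = 1/25 / 1/10 = 2/5

P(Y = 3 | obs) = 2/5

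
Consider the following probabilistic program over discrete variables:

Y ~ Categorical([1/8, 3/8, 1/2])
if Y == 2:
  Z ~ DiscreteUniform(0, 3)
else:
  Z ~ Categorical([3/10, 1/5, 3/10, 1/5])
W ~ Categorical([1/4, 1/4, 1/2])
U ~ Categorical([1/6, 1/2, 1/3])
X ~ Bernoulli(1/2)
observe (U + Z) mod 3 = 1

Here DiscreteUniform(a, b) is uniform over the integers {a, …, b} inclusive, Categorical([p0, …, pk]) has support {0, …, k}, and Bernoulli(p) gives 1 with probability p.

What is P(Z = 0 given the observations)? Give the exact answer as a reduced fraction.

Enumerate traces; 72 have nonzero weight after conditioning:
  (Y=0, Z=0, W=0, U=1, X=0) weight 3/1280
  (Y=0, Z=0, W=0, U=1, X=1) weight 3/1280
  (Y=0, Z=0, W=1, U=1, X=0) weight 3/1280
  (Y=0, Z=0, W=1, U=1, X=1) weight 3/1280
  (Y=0, Z=0, W=2, U=1, X=0) weight 3/640
  (Y=0, Z=0, W=2, U=1, X=1) weight 3/640
  (Y=0, Z=1, W=0, U=0, X=0) weight 1/1920
  (Y=0, Z=1, W=0, U=0, X=1) weight 1/1920
  (Y=0, Z=2, W=0, U=2, X=0) weight 1/640
  (Y=0, Z=3, W=0, U=1, X=0) weight 1/640
  … 62 more
Group by Z:
  weight(Z=0) = 11/80
  weight(Z=1) = 3/80
  weight(Z=2) = 11/120
  weight(Z=3) = 9/80
Total weight = 11/80 + 3/80 + 11/120 + 9/80 = 91/240
P(Z=0 | obs) = 11/80 / 91/240 = 33/91
P(Z=1 | obs) = 3/80 / 91/240 = 9/91
P(Z=2 | obs) = 11/120 / 91/240 = 22/91
P(Z=3 | obs) = 9/80 / 91/240 = 27/91

P(Z = 0 | obs) = 33/91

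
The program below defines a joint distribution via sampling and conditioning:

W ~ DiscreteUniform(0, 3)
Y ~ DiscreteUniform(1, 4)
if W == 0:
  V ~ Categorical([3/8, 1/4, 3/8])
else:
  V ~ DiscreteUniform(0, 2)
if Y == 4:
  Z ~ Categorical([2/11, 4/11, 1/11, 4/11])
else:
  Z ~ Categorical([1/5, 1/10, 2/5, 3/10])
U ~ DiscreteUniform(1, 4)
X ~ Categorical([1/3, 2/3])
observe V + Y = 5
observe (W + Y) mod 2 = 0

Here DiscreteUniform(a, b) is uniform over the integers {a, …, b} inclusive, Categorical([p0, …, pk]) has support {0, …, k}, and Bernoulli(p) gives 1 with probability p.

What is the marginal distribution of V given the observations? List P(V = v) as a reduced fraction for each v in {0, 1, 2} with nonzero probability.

Enumerate traces; 128 have nonzero weight after conditioning:
  (W=0, Y=4, V=1, Z=0, U=1, X=0) weight 1/4224
  (W=0, Y=4, V=1, Z=0, U=1, X=1) weight 1/2112
  (W=0, Y=4, V=1, Z=0, U=2, X=0) weight 1/4224
  (W=0, Y=4, V=1, Z=0, U=2, X=1) weight 1/2112
  (W=0, Y=4, V=1, Z=0, U=3, X=0) weight 1/4224
  (W=0, Y=4, V=1, Z=0, U=3, X=1) weight 1/2112
  (W=0, Y=4, V=1, Z=0, U=4, X=0) weight 1/4224
  (W=0, Y=4, V=1, Z=0, U=4, X=1) weight 1/2112
  (W=1, Y=3, V=2, Z=0, U=1, X=0) weight 1/2880
  … 119 more
Group by V:
  weight(V=1) = 7/192
  weight(V=2) = 1/24
Total weight = 7/192 + 1/24 = 5/64
P(V=1 | obs) = 7/192 / 5/64 = 7/15
P(V=2 | obs) = 1/24 / 5/64 = 8/15

P(V=1) = 7/15, P(V=2) = 8/15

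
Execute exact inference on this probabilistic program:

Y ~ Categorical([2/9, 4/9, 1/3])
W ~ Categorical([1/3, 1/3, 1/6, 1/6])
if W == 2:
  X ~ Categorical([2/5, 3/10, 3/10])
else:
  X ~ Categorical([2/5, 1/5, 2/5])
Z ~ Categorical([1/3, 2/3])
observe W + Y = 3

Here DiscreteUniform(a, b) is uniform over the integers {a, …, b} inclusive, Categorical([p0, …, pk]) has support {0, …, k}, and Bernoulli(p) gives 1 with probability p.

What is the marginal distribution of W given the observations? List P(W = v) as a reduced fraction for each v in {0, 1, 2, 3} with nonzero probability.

P(W=1) = 1/2, P(W=2) = 1/3, P(W=3) = 1/6

Enumerate traces; 18 have nonzero weight after conditioning:
  (Y=0, W=3, X=0, Z=0) weight 2/405
  (Y=0, W=3, X=0, Z=1) weight 4/405
  (Y=0, W=3, X=1, Z=0) weight 1/405
  (Y=0, W=3, X=1, Z=1) weight 2/405
  (Y=0, W=3, X=2, Z=0) weight 2/405
  (Y=0, W=3, X=2, Z=1) weight 4/405
  (Y=1, W=2, X=0, Z=0) weight 4/405
  (Y=1, W=2, X=0, Z=1) weight 8/405
  (Y=2, W=1, X=0, Z=0) weight 2/135
  … 9 more
Group by W:
  weight(W=1) = 1/9
  weight(W=2) = 2/27
  weight(W=3) = 1/27
Total weight = 1/9 + 2/27 + 1/27 = 2/9
P(W=1 | obs) = 1/9 / 2/9 = 1/2
P(W=2 | obs) = 2/27 / 2/9 = 1/3
P(W=3 | obs) = 1/27 / 2/9 = 1/6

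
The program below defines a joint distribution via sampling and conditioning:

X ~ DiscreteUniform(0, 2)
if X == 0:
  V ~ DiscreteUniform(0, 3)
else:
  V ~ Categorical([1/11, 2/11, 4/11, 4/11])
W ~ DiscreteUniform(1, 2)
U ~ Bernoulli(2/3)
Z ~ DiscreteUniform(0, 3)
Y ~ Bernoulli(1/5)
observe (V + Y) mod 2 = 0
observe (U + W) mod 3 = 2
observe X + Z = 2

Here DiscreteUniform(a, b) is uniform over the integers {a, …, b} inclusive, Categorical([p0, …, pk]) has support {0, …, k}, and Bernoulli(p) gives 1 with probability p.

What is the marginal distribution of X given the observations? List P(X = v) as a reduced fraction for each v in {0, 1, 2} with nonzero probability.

P(X=0) = 55/159, P(X=1) = 52/159, P(X=2) = 52/159

Enumerate traces; 24 have nonzero weight after conditioning:
  (X=0, V=0, W=1, U=1, Z=2, Y=0) weight 1/180
  (X=0, V=0, W=2, U=0, Z=2, Y=0) weight 1/360
  (X=0, V=1, W=1, U=1, Z=2, Y=1) weight 1/720
  (X=0, V=1, W=2, U=0, Z=2, Y=1) weight 1/1440
  (X=0, V=2, W=1, U=1, Z=2, Y=0) weight 1/180
  (X=0, V=2, W=2, U=0, Z=2, Y=0) weight 1/360
  (X=0, V=3, W=1, U=1, Z=2, Y=1) weight 1/720
  (X=0, V=3, W=2, U=0, Z=2, Y=1) weight 1/1440
  (X=1, V=0, W=1, U=1, Z=1, Y=0) weight 1/495
  (X=2, V=0, W=1, U=1, Z=0, Y=0) weight 1/495
  … 14 more
Group by X:
  weight(X=0) = 1/48
  weight(X=1) = 13/660
  weight(X=2) = 13/660
Total weight = 1/48 + 13/660 + 13/660 = 53/880
P(X=0 | obs) = 1/48 / 53/880 = 55/159
P(X=1 | obs) = 13/660 / 53/880 = 52/159
P(X=2 | obs) = 13/660 / 53/880 = 52/159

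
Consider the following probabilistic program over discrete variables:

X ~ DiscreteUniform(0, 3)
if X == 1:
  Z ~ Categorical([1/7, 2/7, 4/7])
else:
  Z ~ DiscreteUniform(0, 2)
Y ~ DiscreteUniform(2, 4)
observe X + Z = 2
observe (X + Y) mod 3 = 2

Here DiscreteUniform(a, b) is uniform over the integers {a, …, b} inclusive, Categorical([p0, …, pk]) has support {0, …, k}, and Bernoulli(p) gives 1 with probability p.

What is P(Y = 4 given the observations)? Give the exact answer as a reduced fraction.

Enumerate traces; 3 have nonzero weight after conditioning:
  (X=0, Z=2, Y=2) weight 1/36
  (X=1, Z=1, Y=4) weight 1/42
  (X=2, Z=0, Y=3) weight 1/36
Group by Y:
  weight(Y=2) = 1/36
  weight(Y=3) = 1/36
  weight(Y=4) = 1/42
Total weight = 1/36 + 1/36 + 1/42 = 5/63
P(Y=2 | obs) = 1/36 / 5/63 = 7/20
P(Y=3 | obs) = 1/36 / 5/63 = 7/20
P(Y=4 | obs) = 1/42 / 5/63 = 3/10

P(Y = 4 | obs) = 3/10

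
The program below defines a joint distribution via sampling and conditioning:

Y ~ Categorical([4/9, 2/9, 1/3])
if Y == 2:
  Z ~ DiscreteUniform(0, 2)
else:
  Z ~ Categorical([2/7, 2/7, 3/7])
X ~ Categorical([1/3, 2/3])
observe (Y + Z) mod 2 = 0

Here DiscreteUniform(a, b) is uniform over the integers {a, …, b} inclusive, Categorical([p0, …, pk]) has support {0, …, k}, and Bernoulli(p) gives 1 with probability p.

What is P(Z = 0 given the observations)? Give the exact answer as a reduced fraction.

P(Z = 0 | obs) = 15/38

Enumerate traces; 10 have nonzero weight after conditioning:
  (Y=0, Z=0, X=0) weight 8/189
  (Y=0, Z=0, X=1) weight 16/189
  (Y=0, Z=2, X=0) weight 4/63
  (Y=0, Z=2, X=1) weight 8/63
  (Y=1, Z=1, X=0) weight 4/189
  (Y=1, Z=1, X=1) weight 8/189
  (Y=2, Z=0, X=0) weight 1/27
  (Y=2, Z=0, X=1) weight 2/27
  … 2 more
Group by Z:
  weight(Z=0) = 5/21
  weight(Z=1) = 4/63
  weight(Z=2) = 19/63
Total weight = 5/21 + 4/63 + 19/63 = 38/63
P(Z=0 | obs) = 5/21 / 38/63 = 15/38
P(Z=1 | obs) = 4/63 / 38/63 = 2/19
P(Z=2 | obs) = 19/63 / 38/63 = 1/2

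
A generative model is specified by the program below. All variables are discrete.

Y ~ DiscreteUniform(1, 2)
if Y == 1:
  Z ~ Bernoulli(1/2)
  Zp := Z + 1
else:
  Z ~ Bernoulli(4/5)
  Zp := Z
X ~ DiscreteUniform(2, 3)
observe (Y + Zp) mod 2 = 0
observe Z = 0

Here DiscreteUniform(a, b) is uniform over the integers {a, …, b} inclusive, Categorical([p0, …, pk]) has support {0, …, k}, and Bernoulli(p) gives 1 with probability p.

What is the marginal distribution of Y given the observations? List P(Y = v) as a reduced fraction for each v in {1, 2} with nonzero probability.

P(Y=1) = 5/7, P(Y=2) = 2/7

Enumerate traces; 4 have nonzero weight after conditioning:
  (Y=1, Z=0, X=2) weight 1/8
  (Y=1, Z=0, X=3) weight 1/8
  (Y=2, Z=0, X=2) weight 1/20
  (Y=2, Z=0, X=3) weight 1/20
Group by Y:
  weight(Y=1) = 1/4
  weight(Y=2) = 1/10
Total weight = 1/4 + 1/10 = 7/20
P(Y=1 | obs) = 1/4 / 7/20 = 5/7
P(Y=2 | obs) = 1/10 / 7/20 = 2/7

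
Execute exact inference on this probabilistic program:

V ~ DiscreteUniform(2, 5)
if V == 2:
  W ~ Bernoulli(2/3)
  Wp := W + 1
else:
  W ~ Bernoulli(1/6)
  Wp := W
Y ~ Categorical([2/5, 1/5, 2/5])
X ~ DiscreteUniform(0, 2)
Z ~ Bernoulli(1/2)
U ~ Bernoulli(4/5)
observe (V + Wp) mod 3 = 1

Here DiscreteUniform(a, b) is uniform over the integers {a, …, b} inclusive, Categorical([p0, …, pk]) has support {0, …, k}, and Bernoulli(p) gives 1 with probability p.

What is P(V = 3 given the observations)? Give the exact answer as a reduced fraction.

Enumerate traces; 108 have nonzero weight after conditioning:
  (V=2, W=1, Y=0, X=0, Z=0, U=0) weight 1/450
  (V=2, W=1, Y=0, X=0, Z=0, U=1) weight 2/225
  (V=2, W=1, Y=0, X=0, Z=1, U=0) weight 1/450
  (V=2, W=1, Y=0, X=0, Z=1, U=1) weight 2/225
  (V=2, W=1, Y=0, X=1, Z=0, U=0) weight 1/450
  (V=2, W=1, Y=0, X=1, Z=0, U=1) weight 2/225
  (V=2, W=1, Y=0, X=1, Z=1, U=0) weight 1/450
  (V=2, W=1, Y=0, X=1, Z=1, U=1) weight 2/225
  (V=3, W=1, Y=0, X=0, Z=0, U=0) weight 1/1800
  (V=4, W=0, Y=0, X=0, Z=0, U=0) weight 1/360
  … 98 more
Group by V:
  weight(V=2) = 1/6
  weight(V=3) = 1/24
  weight(V=4) = 5/24
Total weight = 1/6 + 1/24 + 5/24 = 5/12
P(V=2 | obs) = 1/6 / 5/12 = 2/5
P(V=3 | obs) = 1/24 / 5/12 = 1/10
P(V=4 | obs) = 5/24 / 5/12 = 1/2

P(V = 3 | obs) = 1/10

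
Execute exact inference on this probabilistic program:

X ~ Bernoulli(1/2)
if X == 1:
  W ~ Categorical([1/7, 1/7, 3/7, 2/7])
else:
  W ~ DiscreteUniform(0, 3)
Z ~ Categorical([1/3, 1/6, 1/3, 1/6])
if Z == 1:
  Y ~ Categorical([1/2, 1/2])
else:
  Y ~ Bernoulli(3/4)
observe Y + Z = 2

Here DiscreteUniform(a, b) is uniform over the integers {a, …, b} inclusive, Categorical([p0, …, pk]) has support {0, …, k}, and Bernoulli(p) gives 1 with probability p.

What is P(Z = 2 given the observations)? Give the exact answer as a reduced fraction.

P(Z = 2 | obs) = 1/2

Enumerate traces; 16 have nonzero weight after conditioning:
  (X=0, W=0, Z=1, Y=1) weight 1/96
  (X=0, W=0, Z=2, Y=0) weight 1/96
  (X=0, W=1, Z=1, Y=1) weight 1/96
  (X=0, W=1, Z=2, Y=0) weight 1/96
  (X=0, W=2, Z=1, Y=1) weight 1/96
  (X=0, W=2, Z=2, Y=0) weight 1/96
  (X=0, W=3, Z=1, Y=1) weight 1/96
  (X=0, W=3, Z=2, Y=0) weight 1/96
  … 8 more
Group by Z:
  weight(Z=1) = 1/12
  weight(Z=2) = 1/12
Total weight = 1/12 + 1/12 = 1/6
P(Z=1 | obs) = 1/12 / 1/6 = 1/2
P(Z=2 | obs) = 1/12 / 1/6 = 1/2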